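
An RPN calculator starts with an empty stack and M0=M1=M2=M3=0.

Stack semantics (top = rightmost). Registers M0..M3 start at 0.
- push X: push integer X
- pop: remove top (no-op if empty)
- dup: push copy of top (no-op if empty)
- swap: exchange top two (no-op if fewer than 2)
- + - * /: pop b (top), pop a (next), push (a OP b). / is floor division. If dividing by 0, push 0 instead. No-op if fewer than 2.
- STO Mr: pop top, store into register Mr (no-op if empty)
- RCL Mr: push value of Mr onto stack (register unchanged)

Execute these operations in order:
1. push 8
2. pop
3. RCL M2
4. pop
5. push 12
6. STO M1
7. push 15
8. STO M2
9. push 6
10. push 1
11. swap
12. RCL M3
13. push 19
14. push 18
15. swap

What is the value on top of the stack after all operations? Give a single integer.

Answer: 19

Derivation:
After op 1 (push 8): stack=[8] mem=[0,0,0,0]
After op 2 (pop): stack=[empty] mem=[0,0,0,0]
After op 3 (RCL M2): stack=[0] mem=[0,0,0,0]
After op 4 (pop): stack=[empty] mem=[0,0,0,0]
After op 5 (push 12): stack=[12] mem=[0,0,0,0]
After op 6 (STO M1): stack=[empty] mem=[0,12,0,0]
After op 7 (push 15): stack=[15] mem=[0,12,0,0]
After op 8 (STO M2): stack=[empty] mem=[0,12,15,0]
After op 9 (push 6): stack=[6] mem=[0,12,15,0]
After op 10 (push 1): stack=[6,1] mem=[0,12,15,0]
After op 11 (swap): stack=[1,6] mem=[0,12,15,0]
After op 12 (RCL M3): stack=[1,6,0] mem=[0,12,15,0]
After op 13 (push 19): stack=[1,6,0,19] mem=[0,12,15,0]
After op 14 (push 18): stack=[1,6,0,19,18] mem=[0,12,15,0]
After op 15 (swap): stack=[1,6,0,18,19] mem=[0,12,15,0]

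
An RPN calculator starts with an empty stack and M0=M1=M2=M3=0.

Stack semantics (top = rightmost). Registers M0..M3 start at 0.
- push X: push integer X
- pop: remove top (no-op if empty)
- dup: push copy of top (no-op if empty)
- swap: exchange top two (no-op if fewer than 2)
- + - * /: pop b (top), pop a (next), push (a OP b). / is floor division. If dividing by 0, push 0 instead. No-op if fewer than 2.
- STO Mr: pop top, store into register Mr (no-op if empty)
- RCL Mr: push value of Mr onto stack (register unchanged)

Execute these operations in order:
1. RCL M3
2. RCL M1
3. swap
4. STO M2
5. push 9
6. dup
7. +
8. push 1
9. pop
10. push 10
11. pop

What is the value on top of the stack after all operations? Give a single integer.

Answer: 18

Derivation:
After op 1 (RCL M3): stack=[0] mem=[0,0,0,0]
After op 2 (RCL M1): stack=[0,0] mem=[0,0,0,0]
After op 3 (swap): stack=[0,0] mem=[0,0,0,0]
After op 4 (STO M2): stack=[0] mem=[0,0,0,0]
After op 5 (push 9): stack=[0,9] mem=[0,0,0,0]
After op 6 (dup): stack=[0,9,9] mem=[0,0,0,0]
After op 7 (+): stack=[0,18] mem=[0,0,0,0]
After op 8 (push 1): stack=[0,18,1] mem=[0,0,0,0]
After op 9 (pop): stack=[0,18] mem=[0,0,0,0]
After op 10 (push 10): stack=[0,18,10] mem=[0,0,0,0]
After op 11 (pop): stack=[0,18] mem=[0,0,0,0]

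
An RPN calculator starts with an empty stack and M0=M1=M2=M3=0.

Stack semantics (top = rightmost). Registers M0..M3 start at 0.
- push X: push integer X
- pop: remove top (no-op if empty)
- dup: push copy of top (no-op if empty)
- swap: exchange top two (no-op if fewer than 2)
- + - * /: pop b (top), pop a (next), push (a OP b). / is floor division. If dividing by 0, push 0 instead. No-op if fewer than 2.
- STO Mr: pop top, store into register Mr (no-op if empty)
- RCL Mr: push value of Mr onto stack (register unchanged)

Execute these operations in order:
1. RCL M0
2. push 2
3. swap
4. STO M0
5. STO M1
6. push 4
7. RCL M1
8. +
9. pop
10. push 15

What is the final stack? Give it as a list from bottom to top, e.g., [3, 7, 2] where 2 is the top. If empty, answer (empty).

After op 1 (RCL M0): stack=[0] mem=[0,0,0,0]
After op 2 (push 2): stack=[0,2] mem=[0,0,0,0]
After op 3 (swap): stack=[2,0] mem=[0,0,0,0]
After op 4 (STO M0): stack=[2] mem=[0,0,0,0]
After op 5 (STO M1): stack=[empty] mem=[0,2,0,0]
After op 6 (push 4): stack=[4] mem=[0,2,0,0]
After op 7 (RCL M1): stack=[4,2] mem=[0,2,0,0]
After op 8 (+): stack=[6] mem=[0,2,0,0]
After op 9 (pop): stack=[empty] mem=[0,2,0,0]
After op 10 (push 15): stack=[15] mem=[0,2,0,0]

Answer: [15]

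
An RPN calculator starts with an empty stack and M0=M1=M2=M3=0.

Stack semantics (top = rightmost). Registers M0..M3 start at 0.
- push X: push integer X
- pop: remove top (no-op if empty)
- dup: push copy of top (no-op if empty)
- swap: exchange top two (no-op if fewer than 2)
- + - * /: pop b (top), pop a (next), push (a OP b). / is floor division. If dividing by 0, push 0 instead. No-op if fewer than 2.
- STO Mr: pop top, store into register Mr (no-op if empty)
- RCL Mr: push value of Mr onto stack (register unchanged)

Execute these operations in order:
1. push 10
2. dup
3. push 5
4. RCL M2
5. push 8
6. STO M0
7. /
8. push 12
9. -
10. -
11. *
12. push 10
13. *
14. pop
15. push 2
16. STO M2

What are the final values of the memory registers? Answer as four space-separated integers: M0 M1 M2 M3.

Answer: 8 0 2 0

Derivation:
After op 1 (push 10): stack=[10] mem=[0,0,0,0]
After op 2 (dup): stack=[10,10] mem=[0,0,0,0]
After op 3 (push 5): stack=[10,10,5] mem=[0,0,0,0]
After op 4 (RCL M2): stack=[10,10,5,0] mem=[0,0,0,0]
After op 5 (push 8): stack=[10,10,5,0,8] mem=[0,0,0,0]
After op 6 (STO M0): stack=[10,10,5,0] mem=[8,0,0,0]
After op 7 (/): stack=[10,10,0] mem=[8,0,0,0]
After op 8 (push 12): stack=[10,10,0,12] mem=[8,0,0,0]
After op 9 (-): stack=[10,10,-12] mem=[8,0,0,0]
After op 10 (-): stack=[10,22] mem=[8,0,0,0]
After op 11 (*): stack=[220] mem=[8,0,0,0]
After op 12 (push 10): stack=[220,10] mem=[8,0,0,0]
After op 13 (*): stack=[2200] mem=[8,0,0,0]
After op 14 (pop): stack=[empty] mem=[8,0,0,0]
After op 15 (push 2): stack=[2] mem=[8,0,0,0]
After op 16 (STO M2): stack=[empty] mem=[8,0,2,0]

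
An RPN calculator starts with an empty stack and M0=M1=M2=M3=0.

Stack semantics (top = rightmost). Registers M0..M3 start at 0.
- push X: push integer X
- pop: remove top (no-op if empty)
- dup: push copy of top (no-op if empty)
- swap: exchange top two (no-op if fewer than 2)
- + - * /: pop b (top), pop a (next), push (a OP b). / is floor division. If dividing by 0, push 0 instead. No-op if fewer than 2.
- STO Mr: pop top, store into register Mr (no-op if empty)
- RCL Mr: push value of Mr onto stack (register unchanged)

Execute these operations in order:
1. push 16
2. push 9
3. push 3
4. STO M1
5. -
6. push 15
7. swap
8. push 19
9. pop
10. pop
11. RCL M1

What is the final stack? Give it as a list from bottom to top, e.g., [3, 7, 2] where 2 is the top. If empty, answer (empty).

After op 1 (push 16): stack=[16] mem=[0,0,0,0]
After op 2 (push 9): stack=[16,9] mem=[0,0,0,0]
After op 3 (push 3): stack=[16,9,3] mem=[0,0,0,0]
After op 4 (STO M1): stack=[16,9] mem=[0,3,0,0]
After op 5 (-): stack=[7] mem=[0,3,0,0]
After op 6 (push 15): stack=[7,15] mem=[0,3,0,0]
After op 7 (swap): stack=[15,7] mem=[0,3,0,0]
After op 8 (push 19): stack=[15,7,19] mem=[0,3,0,0]
After op 9 (pop): stack=[15,7] mem=[0,3,0,0]
After op 10 (pop): stack=[15] mem=[0,3,0,0]
After op 11 (RCL M1): stack=[15,3] mem=[0,3,0,0]

Answer: [15, 3]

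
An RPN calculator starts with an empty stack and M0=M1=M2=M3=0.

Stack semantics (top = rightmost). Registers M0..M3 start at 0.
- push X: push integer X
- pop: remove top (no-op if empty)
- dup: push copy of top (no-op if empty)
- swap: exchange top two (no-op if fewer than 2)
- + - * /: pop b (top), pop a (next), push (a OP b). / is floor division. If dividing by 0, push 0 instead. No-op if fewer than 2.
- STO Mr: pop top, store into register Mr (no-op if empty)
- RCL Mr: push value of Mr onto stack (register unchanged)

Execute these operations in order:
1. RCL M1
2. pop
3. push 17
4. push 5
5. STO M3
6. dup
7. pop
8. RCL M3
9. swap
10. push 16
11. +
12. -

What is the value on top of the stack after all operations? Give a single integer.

After op 1 (RCL M1): stack=[0] mem=[0,0,0,0]
After op 2 (pop): stack=[empty] mem=[0,0,0,0]
After op 3 (push 17): stack=[17] mem=[0,0,0,0]
After op 4 (push 5): stack=[17,5] mem=[0,0,0,0]
After op 5 (STO M3): stack=[17] mem=[0,0,0,5]
After op 6 (dup): stack=[17,17] mem=[0,0,0,5]
After op 7 (pop): stack=[17] mem=[0,0,0,5]
After op 8 (RCL M3): stack=[17,5] mem=[0,0,0,5]
After op 9 (swap): stack=[5,17] mem=[0,0,0,5]
After op 10 (push 16): stack=[5,17,16] mem=[0,0,0,5]
After op 11 (+): stack=[5,33] mem=[0,0,0,5]
After op 12 (-): stack=[-28] mem=[0,0,0,5]

Answer: -28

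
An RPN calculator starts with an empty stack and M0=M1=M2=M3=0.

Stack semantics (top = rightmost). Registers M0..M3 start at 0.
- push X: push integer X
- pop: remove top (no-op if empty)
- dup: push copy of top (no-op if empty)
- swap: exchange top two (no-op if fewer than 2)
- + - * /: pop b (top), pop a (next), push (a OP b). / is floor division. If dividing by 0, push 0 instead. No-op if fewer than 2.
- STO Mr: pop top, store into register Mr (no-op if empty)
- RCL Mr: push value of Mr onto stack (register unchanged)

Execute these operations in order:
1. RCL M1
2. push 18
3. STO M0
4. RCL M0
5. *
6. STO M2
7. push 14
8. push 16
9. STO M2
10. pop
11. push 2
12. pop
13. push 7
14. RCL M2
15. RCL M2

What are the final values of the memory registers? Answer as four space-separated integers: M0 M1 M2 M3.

Answer: 18 0 16 0

Derivation:
After op 1 (RCL M1): stack=[0] mem=[0,0,0,0]
After op 2 (push 18): stack=[0,18] mem=[0,0,0,0]
After op 3 (STO M0): stack=[0] mem=[18,0,0,0]
After op 4 (RCL M0): stack=[0,18] mem=[18,0,0,0]
After op 5 (*): stack=[0] mem=[18,0,0,0]
After op 6 (STO M2): stack=[empty] mem=[18,0,0,0]
After op 7 (push 14): stack=[14] mem=[18,0,0,0]
After op 8 (push 16): stack=[14,16] mem=[18,0,0,0]
After op 9 (STO M2): stack=[14] mem=[18,0,16,0]
After op 10 (pop): stack=[empty] mem=[18,0,16,0]
After op 11 (push 2): stack=[2] mem=[18,0,16,0]
After op 12 (pop): stack=[empty] mem=[18,0,16,0]
After op 13 (push 7): stack=[7] mem=[18,0,16,0]
After op 14 (RCL M2): stack=[7,16] mem=[18,0,16,0]
After op 15 (RCL M2): stack=[7,16,16] mem=[18,0,16,0]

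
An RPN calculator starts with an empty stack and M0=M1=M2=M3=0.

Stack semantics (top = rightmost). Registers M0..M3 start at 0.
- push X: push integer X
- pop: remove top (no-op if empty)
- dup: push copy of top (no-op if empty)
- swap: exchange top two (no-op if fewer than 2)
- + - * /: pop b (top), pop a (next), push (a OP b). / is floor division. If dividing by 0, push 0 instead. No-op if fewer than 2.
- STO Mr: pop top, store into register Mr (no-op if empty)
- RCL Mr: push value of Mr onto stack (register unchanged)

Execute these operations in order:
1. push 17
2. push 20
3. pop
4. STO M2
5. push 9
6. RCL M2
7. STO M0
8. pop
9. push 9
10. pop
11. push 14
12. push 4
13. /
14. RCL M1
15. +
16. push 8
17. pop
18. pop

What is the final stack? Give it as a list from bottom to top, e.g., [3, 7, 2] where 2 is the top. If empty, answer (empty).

After op 1 (push 17): stack=[17] mem=[0,0,0,0]
After op 2 (push 20): stack=[17,20] mem=[0,0,0,0]
After op 3 (pop): stack=[17] mem=[0,0,0,0]
After op 4 (STO M2): stack=[empty] mem=[0,0,17,0]
After op 5 (push 9): stack=[9] mem=[0,0,17,0]
After op 6 (RCL M2): stack=[9,17] mem=[0,0,17,0]
After op 7 (STO M0): stack=[9] mem=[17,0,17,0]
After op 8 (pop): stack=[empty] mem=[17,0,17,0]
After op 9 (push 9): stack=[9] mem=[17,0,17,0]
After op 10 (pop): stack=[empty] mem=[17,0,17,0]
After op 11 (push 14): stack=[14] mem=[17,0,17,0]
After op 12 (push 4): stack=[14,4] mem=[17,0,17,0]
After op 13 (/): stack=[3] mem=[17,0,17,0]
After op 14 (RCL M1): stack=[3,0] mem=[17,0,17,0]
After op 15 (+): stack=[3] mem=[17,0,17,0]
After op 16 (push 8): stack=[3,8] mem=[17,0,17,0]
After op 17 (pop): stack=[3] mem=[17,0,17,0]
After op 18 (pop): stack=[empty] mem=[17,0,17,0]

Answer: (empty)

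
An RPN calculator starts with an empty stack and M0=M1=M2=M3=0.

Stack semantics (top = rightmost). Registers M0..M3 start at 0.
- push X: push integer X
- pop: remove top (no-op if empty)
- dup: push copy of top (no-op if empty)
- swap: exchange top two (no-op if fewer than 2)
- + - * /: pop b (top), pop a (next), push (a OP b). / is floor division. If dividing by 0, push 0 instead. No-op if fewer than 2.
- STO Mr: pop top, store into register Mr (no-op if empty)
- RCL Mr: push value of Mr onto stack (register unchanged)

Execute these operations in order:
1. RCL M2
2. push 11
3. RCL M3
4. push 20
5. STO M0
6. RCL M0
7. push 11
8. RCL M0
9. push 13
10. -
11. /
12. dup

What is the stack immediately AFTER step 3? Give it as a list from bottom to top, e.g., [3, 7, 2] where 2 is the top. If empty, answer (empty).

After op 1 (RCL M2): stack=[0] mem=[0,0,0,0]
After op 2 (push 11): stack=[0,11] mem=[0,0,0,0]
After op 3 (RCL M3): stack=[0,11,0] mem=[0,0,0,0]

[0, 11, 0]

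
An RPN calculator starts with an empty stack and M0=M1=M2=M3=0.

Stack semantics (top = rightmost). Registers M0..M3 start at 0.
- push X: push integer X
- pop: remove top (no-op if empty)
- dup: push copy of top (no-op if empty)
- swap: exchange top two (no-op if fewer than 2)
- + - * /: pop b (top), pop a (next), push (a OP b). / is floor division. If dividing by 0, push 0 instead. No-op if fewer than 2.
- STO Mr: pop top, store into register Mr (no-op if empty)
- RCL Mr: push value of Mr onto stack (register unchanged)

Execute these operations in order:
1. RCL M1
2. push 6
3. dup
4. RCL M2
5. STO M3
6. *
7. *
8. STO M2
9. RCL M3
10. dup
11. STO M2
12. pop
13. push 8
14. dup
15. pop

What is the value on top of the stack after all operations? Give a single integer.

Answer: 8

Derivation:
After op 1 (RCL M1): stack=[0] mem=[0,0,0,0]
After op 2 (push 6): stack=[0,6] mem=[0,0,0,0]
After op 3 (dup): stack=[0,6,6] mem=[0,0,0,0]
After op 4 (RCL M2): stack=[0,6,6,0] mem=[0,0,0,0]
After op 5 (STO M3): stack=[0,6,6] mem=[0,0,0,0]
After op 6 (*): stack=[0,36] mem=[0,0,0,0]
After op 7 (*): stack=[0] mem=[0,0,0,0]
After op 8 (STO M2): stack=[empty] mem=[0,0,0,0]
After op 9 (RCL M3): stack=[0] mem=[0,0,0,0]
After op 10 (dup): stack=[0,0] mem=[0,0,0,0]
After op 11 (STO M2): stack=[0] mem=[0,0,0,0]
After op 12 (pop): stack=[empty] mem=[0,0,0,0]
After op 13 (push 8): stack=[8] mem=[0,0,0,0]
After op 14 (dup): stack=[8,8] mem=[0,0,0,0]
After op 15 (pop): stack=[8] mem=[0,0,0,0]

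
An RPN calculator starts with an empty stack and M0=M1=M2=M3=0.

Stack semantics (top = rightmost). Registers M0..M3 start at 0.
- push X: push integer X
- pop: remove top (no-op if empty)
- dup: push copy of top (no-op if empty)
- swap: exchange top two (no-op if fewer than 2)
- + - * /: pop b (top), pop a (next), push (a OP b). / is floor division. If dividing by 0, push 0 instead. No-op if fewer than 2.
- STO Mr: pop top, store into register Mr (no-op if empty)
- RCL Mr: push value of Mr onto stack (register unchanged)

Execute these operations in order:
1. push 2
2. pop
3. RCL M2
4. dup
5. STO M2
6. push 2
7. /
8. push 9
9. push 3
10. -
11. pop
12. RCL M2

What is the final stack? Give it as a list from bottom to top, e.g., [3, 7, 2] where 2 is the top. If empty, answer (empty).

After op 1 (push 2): stack=[2] mem=[0,0,0,0]
After op 2 (pop): stack=[empty] mem=[0,0,0,0]
After op 3 (RCL M2): stack=[0] mem=[0,0,0,0]
After op 4 (dup): stack=[0,0] mem=[0,0,0,0]
After op 5 (STO M2): stack=[0] mem=[0,0,0,0]
After op 6 (push 2): stack=[0,2] mem=[0,0,0,0]
After op 7 (/): stack=[0] mem=[0,0,0,0]
After op 8 (push 9): stack=[0,9] mem=[0,0,0,0]
After op 9 (push 3): stack=[0,9,3] mem=[0,0,0,0]
After op 10 (-): stack=[0,6] mem=[0,0,0,0]
After op 11 (pop): stack=[0] mem=[0,0,0,0]
After op 12 (RCL M2): stack=[0,0] mem=[0,0,0,0]

Answer: [0, 0]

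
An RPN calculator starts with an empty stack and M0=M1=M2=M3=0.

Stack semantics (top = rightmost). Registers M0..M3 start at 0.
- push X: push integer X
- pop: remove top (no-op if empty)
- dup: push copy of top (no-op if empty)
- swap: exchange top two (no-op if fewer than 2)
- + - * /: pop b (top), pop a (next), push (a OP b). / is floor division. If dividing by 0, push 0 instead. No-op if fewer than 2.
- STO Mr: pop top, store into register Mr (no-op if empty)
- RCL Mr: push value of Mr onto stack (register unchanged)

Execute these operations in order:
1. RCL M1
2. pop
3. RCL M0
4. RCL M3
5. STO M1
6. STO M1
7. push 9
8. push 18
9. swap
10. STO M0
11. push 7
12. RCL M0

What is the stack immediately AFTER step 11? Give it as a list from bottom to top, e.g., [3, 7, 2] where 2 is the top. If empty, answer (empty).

After op 1 (RCL M1): stack=[0] mem=[0,0,0,0]
After op 2 (pop): stack=[empty] mem=[0,0,0,0]
After op 3 (RCL M0): stack=[0] mem=[0,0,0,0]
After op 4 (RCL M3): stack=[0,0] mem=[0,0,0,0]
After op 5 (STO M1): stack=[0] mem=[0,0,0,0]
After op 6 (STO M1): stack=[empty] mem=[0,0,0,0]
After op 7 (push 9): stack=[9] mem=[0,0,0,0]
After op 8 (push 18): stack=[9,18] mem=[0,0,0,0]
After op 9 (swap): stack=[18,9] mem=[0,0,0,0]
After op 10 (STO M0): stack=[18] mem=[9,0,0,0]
After op 11 (push 7): stack=[18,7] mem=[9,0,0,0]

[18, 7]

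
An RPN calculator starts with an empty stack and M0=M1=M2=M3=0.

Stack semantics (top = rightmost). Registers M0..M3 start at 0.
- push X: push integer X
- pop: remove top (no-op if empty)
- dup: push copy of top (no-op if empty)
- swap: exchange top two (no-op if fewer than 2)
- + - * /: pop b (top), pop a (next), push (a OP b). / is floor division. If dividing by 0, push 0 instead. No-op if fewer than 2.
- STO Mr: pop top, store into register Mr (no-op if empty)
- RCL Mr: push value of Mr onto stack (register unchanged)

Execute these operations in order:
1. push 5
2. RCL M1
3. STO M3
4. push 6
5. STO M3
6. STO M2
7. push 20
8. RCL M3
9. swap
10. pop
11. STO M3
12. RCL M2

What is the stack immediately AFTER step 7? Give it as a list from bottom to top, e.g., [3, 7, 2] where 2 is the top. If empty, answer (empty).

After op 1 (push 5): stack=[5] mem=[0,0,0,0]
After op 2 (RCL M1): stack=[5,0] mem=[0,0,0,0]
After op 3 (STO M3): stack=[5] mem=[0,0,0,0]
After op 4 (push 6): stack=[5,6] mem=[0,0,0,0]
After op 5 (STO M3): stack=[5] mem=[0,0,0,6]
After op 6 (STO M2): stack=[empty] mem=[0,0,5,6]
After op 7 (push 20): stack=[20] mem=[0,0,5,6]

[20]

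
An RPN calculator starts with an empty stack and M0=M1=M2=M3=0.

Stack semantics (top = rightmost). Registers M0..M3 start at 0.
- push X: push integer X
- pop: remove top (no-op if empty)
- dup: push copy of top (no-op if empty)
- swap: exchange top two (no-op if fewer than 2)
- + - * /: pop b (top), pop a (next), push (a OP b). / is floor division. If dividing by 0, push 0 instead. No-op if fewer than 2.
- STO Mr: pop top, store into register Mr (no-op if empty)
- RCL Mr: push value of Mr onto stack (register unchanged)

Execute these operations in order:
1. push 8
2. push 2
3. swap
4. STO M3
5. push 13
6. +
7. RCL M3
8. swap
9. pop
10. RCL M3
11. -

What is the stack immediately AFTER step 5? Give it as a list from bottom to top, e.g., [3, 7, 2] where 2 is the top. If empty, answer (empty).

After op 1 (push 8): stack=[8] mem=[0,0,0,0]
After op 2 (push 2): stack=[8,2] mem=[0,0,0,0]
After op 3 (swap): stack=[2,8] mem=[0,0,0,0]
After op 4 (STO M3): stack=[2] mem=[0,0,0,8]
After op 5 (push 13): stack=[2,13] mem=[0,0,0,8]

[2, 13]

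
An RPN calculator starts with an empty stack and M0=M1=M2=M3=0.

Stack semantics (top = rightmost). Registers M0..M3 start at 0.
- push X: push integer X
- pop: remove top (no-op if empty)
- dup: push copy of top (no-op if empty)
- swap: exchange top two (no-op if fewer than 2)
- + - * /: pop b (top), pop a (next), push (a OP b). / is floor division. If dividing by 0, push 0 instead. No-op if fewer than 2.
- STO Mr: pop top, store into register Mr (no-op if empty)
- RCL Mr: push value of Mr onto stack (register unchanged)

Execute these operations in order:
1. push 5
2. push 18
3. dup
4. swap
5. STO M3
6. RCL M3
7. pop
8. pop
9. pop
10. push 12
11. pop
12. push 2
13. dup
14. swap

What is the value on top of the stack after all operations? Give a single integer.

After op 1 (push 5): stack=[5] mem=[0,0,0,0]
After op 2 (push 18): stack=[5,18] mem=[0,0,0,0]
After op 3 (dup): stack=[5,18,18] mem=[0,0,0,0]
After op 4 (swap): stack=[5,18,18] mem=[0,0,0,0]
After op 5 (STO M3): stack=[5,18] mem=[0,0,0,18]
After op 6 (RCL M3): stack=[5,18,18] mem=[0,0,0,18]
After op 7 (pop): stack=[5,18] mem=[0,0,0,18]
After op 8 (pop): stack=[5] mem=[0,0,0,18]
After op 9 (pop): stack=[empty] mem=[0,0,0,18]
After op 10 (push 12): stack=[12] mem=[0,0,0,18]
After op 11 (pop): stack=[empty] mem=[0,0,0,18]
After op 12 (push 2): stack=[2] mem=[0,0,0,18]
After op 13 (dup): stack=[2,2] mem=[0,0,0,18]
After op 14 (swap): stack=[2,2] mem=[0,0,0,18]

Answer: 2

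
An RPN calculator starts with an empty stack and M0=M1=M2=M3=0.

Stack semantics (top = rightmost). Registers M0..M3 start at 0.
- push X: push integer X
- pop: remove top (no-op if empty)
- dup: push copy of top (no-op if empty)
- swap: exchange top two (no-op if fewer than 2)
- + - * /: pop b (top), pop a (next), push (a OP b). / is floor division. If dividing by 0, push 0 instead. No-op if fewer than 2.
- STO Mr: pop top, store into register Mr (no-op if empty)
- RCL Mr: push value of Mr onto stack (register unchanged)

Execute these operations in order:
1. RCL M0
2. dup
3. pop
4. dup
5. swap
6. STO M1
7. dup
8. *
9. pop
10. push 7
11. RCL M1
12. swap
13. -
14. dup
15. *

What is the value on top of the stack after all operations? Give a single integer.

After op 1 (RCL M0): stack=[0] mem=[0,0,0,0]
After op 2 (dup): stack=[0,0] mem=[0,0,0,0]
After op 3 (pop): stack=[0] mem=[0,0,0,0]
After op 4 (dup): stack=[0,0] mem=[0,0,0,0]
After op 5 (swap): stack=[0,0] mem=[0,0,0,0]
After op 6 (STO M1): stack=[0] mem=[0,0,0,0]
After op 7 (dup): stack=[0,0] mem=[0,0,0,0]
After op 8 (*): stack=[0] mem=[0,0,0,0]
After op 9 (pop): stack=[empty] mem=[0,0,0,0]
After op 10 (push 7): stack=[7] mem=[0,0,0,0]
After op 11 (RCL M1): stack=[7,0] mem=[0,0,0,0]
After op 12 (swap): stack=[0,7] mem=[0,0,0,0]
After op 13 (-): stack=[-7] mem=[0,0,0,0]
After op 14 (dup): stack=[-7,-7] mem=[0,0,0,0]
After op 15 (*): stack=[49] mem=[0,0,0,0]

Answer: 49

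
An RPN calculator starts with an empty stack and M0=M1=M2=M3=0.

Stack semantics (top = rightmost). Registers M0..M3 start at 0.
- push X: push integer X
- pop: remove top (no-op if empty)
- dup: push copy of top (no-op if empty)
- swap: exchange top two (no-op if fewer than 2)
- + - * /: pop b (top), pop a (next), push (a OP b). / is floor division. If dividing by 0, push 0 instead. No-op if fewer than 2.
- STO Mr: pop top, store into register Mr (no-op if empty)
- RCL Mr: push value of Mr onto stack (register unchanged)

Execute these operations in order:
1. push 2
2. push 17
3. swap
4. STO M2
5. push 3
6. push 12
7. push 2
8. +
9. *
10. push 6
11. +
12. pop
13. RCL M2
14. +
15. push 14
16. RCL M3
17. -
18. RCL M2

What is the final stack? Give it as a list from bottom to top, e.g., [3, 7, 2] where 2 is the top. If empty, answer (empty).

After op 1 (push 2): stack=[2] mem=[0,0,0,0]
After op 2 (push 17): stack=[2,17] mem=[0,0,0,0]
After op 3 (swap): stack=[17,2] mem=[0,0,0,0]
After op 4 (STO M2): stack=[17] mem=[0,0,2,0]
After op 5 (push 3): stack=[17,3] mem=[0,0,2,0]
After op 6 (push 12): stack=[17,3,12] mem=[0,0,2,0]
After op 7 (push 2): stack=[17,3,12,2] mem=[0,0,2,0]
After op 8 (+): stack=[17,3,14] mem=[0,0,2,0]
After op 9 (*): stack=[17,42] mem=[0,0,2,0]
After op 10 (push 6): stack=[17,42,6] mem=[0,0,2,0]
After op 11 (+): stack=[17,48] mem=[0,0,2,0]
After op 12 (pop): stack=[17] mem=[0,0,2,0]
After op 13 (RCL M2): stack=[17,2] mem=[0,0,2,0]
After op 14 (+): stack=[19] mem=[0,0,2,0]
After op 15 (push 14): stack=[19,14] mem=[0,0,2,0]
After op 16 (RCL M3): stack=[19,14,0] mem=[0,0,2,0]
After op 17 (-): stack=[19,14] mem=[0,0,2,0]
After op 18 (RCL M2): stack=[19,14,2] mem=[0,0,2,0]

Answer: [19, 14, 2]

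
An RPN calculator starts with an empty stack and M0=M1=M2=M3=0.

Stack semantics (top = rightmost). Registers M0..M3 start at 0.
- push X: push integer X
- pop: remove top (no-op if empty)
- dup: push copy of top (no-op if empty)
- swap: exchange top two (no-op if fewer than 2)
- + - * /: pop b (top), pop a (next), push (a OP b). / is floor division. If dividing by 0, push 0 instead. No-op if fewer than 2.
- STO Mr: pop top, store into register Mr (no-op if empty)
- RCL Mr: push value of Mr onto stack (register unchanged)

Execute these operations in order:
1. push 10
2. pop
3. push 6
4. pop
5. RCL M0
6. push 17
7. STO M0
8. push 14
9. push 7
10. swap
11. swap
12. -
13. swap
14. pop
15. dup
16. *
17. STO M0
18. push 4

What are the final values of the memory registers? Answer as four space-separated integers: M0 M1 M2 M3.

Answer: 49 0 0 0

Derivation:
After op 1 (push 10): stack=[10] mem=[0,0,0,0]
After op 2 (pop): stack=[empty] mem=[0,0,0,0]
After op 3 (push 6): stack=[6] mem=[0,0,0,0]
After op 4 (pop): stack=[empty] mem=[0,0,0,0]
After op 5 (RCL M0): stack=[0] mem=[0,0,0,0]
After op 6 (push 17): stack=[0,17] mem=[0,0,0,0]
After op 7 (STO M0): stack=[0] mem=[17,0,0,0]
After op 8 (push 14): stack=[0,14] mem=[17,0,0,0]
After op 9 (push 7): stack=[0,14,7] mem=[17,0,0,0]
After op 10 (swap): stack=[0,7,14] mem=[17,0,0,0]
After op 11 (swap): stack=[0,14,7] mem=[17,0,0,0]
After op 12 (-): stack=[0,7] mem=[17,0,0,0]
After op 13 (swap): stack=[7,0] mem=[17,0,0,0]
After op 14 (pop): stack=[7] mem=[17,0,0,0]
After op 15 (dup): stack=[7,7] mem=[17,0,0,0]
After op 16 (*): stack=[49] mem=[17,0,0,0]
After op 17 (STO M0): stack=[empty] mem=[49,0,0,0]
After op 18 (push 4): stack=[4] mem=[49,0,0,0]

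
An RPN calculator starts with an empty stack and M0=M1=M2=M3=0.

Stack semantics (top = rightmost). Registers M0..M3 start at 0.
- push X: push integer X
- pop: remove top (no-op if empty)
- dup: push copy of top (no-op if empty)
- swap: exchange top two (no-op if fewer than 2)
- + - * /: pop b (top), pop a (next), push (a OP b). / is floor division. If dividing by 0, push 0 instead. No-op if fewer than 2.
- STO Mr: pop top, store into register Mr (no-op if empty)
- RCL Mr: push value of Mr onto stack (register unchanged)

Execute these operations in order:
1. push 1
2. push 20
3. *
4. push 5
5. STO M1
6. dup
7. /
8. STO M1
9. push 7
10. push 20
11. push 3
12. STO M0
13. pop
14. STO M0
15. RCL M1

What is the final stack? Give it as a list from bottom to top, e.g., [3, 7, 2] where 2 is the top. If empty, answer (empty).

After op 1 (push 1): stack=[1] mem=[0,0,0,0]
After op 2 (push 20): stack=[1,20] mem=[0,0,0,0]
After op 3 (*): stack=[20] mem=[0,0,0,0]
After op 4 (push 5): stack=[20,5] mem=[0,0,0,0]
After op 5 (STO M1): stack=[20] mem=[0,5,0,0]
After op 6 (dup): stack=[20,20] mem=[0,5,0,0]
After op 7 (/): stack=[1] mem=[0,5,0,0]
After op 8 (STO M1): stack=[empty] mem=[0,1,0,0]
After op 9 (push 7): stack=[7] mem=[0,1,0,0]
After op 10 (push 20): stack=[7,20] mem=[0,1,0,0]
After op 11 (push 3): stack=[7,20,3] mem=[0,1,0,0]
After op 12 (STO M0): stack=[7,20] mem=[3,1,0,0]
After op 13 (pop): stack=[7] mem=[3,1,0,0]
After op 14 (STO M0): stack=[empty] mem=[7,1,0,0]
After op 15 (RCL M1): stack=[1] mem=[7,1,0,0]

Answer: [1]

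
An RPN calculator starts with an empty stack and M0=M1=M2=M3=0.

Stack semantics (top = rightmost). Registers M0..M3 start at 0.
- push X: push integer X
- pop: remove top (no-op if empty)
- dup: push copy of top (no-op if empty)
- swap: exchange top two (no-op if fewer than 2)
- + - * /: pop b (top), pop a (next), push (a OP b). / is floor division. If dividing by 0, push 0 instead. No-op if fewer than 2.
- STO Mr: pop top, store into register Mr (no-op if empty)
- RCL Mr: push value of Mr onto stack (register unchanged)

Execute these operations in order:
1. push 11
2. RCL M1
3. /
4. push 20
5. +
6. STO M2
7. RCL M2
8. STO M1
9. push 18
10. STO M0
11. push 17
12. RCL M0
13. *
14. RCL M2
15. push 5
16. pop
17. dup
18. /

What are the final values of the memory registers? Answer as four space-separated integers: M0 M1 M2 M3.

Answer: 18 20 20 0

Derivation:
After op 1 (push 11): stack=[11] mem=[0,0,0,0]
After op 2 (RCL M1): stack=[11,0] mem=[0,0,0,0]
After op 3 (/): stack=[0] mem=[0,0,0,0]
After op 4 (push 20): stack=[0,20] mem=[0,0,0,0]
After op 5 (+): stack=[20] mem=[0,0,0,0]
After op 6 (STO M2): stack=[empty] mem=[0,0,20,0]
After op 7 (RCL M2): stack=[20] mem=[0,0,20,0]
After op 8 (STO M1): stack=[empty] mem=[0,20,20,0]
After op 9 (push 18): stack=[18] mem=[0,20,20,0]
After op 10 (STO M0): stack=[empty] mem=[18,20,20,0]
After op 11 (push 17): stack=[17] mem=[18,20,20,0]
After op 12 (RCL M0): stack=[17,18] mem=[18,20,20,0]
After op 13 (*): stack=[306] mem=[18,20,20,0]
After op 14 (RCL M2): stack=[306,20] mem=[18,20,20,0]
After op 15 (push 5): stack=[306,20,5] mem=[18,20,20,0]
After op 16 (pop): stack=[306,20] mem=[18,20,20,0]
After op 17 (dup): stack=[306,20,20] mem=[18,20,20,0]
After op 18 (/): stack=[306,1] mem=[18,20,20,0]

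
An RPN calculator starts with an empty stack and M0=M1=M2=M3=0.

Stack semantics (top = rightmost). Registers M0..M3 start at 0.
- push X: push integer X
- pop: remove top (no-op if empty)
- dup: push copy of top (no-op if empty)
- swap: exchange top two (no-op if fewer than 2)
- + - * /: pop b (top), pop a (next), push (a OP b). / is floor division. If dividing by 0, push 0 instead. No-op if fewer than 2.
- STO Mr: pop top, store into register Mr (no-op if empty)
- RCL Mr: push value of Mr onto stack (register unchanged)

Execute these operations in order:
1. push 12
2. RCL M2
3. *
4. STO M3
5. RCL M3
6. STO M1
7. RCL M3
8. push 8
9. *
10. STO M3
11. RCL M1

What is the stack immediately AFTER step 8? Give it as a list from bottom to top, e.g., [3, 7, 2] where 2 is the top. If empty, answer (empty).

After op 1 (push 12): stack=[12] mem=[0,0,0,0]
After op 2 (RCL M2): stack=[12,0] mem=[0,0,0,0]
After op 3 (*): stack=[0] mem=[0,0,0,0]
After op 4 (STO M3): stack=[empty] mem=[0,0,0,0]
After op 5 (RCL M3): stack=[0] mem=[0,0,0,0]
After op 6 (STO M1): stack=[empty] mem=[0,0,0,0]
After op 7 (RCL M3): stack=[0] mem=[0,0,0,0]
After op 8 (push 8): stack=[0,8] mem=[0,0,0,0]

[0, 8]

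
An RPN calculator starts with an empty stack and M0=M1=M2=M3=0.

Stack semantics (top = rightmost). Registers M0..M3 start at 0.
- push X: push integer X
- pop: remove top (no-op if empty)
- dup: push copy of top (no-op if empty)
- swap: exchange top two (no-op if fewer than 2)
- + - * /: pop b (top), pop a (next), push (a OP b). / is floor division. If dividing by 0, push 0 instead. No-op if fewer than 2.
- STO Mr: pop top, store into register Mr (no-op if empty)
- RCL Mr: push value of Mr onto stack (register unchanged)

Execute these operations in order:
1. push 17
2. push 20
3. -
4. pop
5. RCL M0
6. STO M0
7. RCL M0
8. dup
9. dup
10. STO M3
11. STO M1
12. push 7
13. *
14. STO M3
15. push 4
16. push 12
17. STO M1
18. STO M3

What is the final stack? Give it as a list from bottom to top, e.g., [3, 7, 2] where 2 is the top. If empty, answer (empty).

Answer: (empty)

Derivation:
After op 1 (push 17): stack=[17] mem=[0,0,0,0]
After op 2 (push 20): stack=[17,20] mem=[0,0,0,0]
After op 3 (-): stack=[-3] mem=[0,0,0,0]
After op 4 (pop): stack=[empty] mem=[0,0,0,0]
After op 5 (RCL M0): stack=[0] mem=[0,0,0,0]
After op 6 (STO M0): stack=[empty] mem=[0,0,0,0]
After op 7 (RCL M0): stack=[0] mem=[0,0,0,0]
After op 8 (dup): stack=[0,0] mem=[0,0,0,0]
After op 9 (dup): stack=[0,0,0] mem=[0,0,0,0]
After op 10 (STO M3): stack=[0,0] mem=[0,0,0,0]
After op 11 (STO M1): stack=[0] mem=[0,0,0,0]
After op 12 (push 7): stack=[0,7] mem=[0,0,0,0]
After op 13 (*): stack=[0] mem=[0,0,0,0]
After op 14 (STO M3): stack=[empty] mem=[0,0,0,0]
After op 15 (push 4): stack=[4] mem=[0,0,0,0]
After op 16 (push 12): stack=[4,12] mem=[0,0,0,0]
After op 17 (STO M1): stack=[4] mem=[0,12,0,0]
After op 18 (STO M3): stack=[empty] mem=[0,12,0,4]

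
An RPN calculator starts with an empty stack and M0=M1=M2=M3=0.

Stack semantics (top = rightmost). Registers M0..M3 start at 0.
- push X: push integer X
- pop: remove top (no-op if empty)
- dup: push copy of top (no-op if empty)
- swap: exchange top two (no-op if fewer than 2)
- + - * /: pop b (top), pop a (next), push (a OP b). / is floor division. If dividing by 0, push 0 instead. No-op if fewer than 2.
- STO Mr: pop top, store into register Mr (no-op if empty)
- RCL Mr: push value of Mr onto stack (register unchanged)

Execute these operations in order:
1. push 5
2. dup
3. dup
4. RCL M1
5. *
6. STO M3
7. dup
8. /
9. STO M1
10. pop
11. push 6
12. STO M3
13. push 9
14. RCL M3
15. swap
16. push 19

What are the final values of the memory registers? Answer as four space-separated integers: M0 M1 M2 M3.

After op 1 (push 5): stack=[5] mem=[0,0,0,0]
After op 2 (dup): stack=[5,5] mem=[0,0,0,0]
After op 3 (dup): stack=[5,5,5] mem=[0,0,0,0]
After op 4 (RCL M1): stack=[5,5,5,0] mem=[0,0,0,0]
After op 5 (*): stack=[5,5,0] mem=[0,0,0,0]
After op 6 (STO M3): stack=[5,5] mem=[0,0,0,0]
After op 7 (dup): stack=[5,5,5] mem=[0,0,0,0]
After op 8 (/): stack=[5,1] mem=[0,0,0,0]
After op 9 (STO M1): stack=[5] mem=[0,1,0,0]
After op 10 (pop): stack=[empty] mem=[0,1,0,0]
After op 11 (push 6): stack=[6] mem=[0,1,0,0]
After op 12 (STO M3): stack=[empty] mem=[0,1,0,6]
After op 13 (push 9): stack=[9] mem=[0,1,0,6]
After op 14 (RCL M3): stack=[9,6] mem=[0,1,0,6]
After op 15 (swap): stack=[6,9] mem=[0,1,0,6]
After op 16 (push 19): stack=[6,9,19] mem=[0,1,0,6]

Answer: 0 1 0 6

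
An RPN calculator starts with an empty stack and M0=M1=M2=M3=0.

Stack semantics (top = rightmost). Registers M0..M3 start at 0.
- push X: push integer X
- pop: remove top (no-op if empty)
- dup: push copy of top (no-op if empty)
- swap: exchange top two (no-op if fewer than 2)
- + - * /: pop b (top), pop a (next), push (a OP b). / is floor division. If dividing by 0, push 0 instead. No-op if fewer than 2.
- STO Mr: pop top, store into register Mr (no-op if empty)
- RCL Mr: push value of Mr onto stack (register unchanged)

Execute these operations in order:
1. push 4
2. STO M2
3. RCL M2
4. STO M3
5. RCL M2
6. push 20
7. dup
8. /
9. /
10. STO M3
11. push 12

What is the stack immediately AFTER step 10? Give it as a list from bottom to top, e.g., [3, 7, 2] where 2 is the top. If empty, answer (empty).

After op 1 (push 4): stack=[4] mem=[0,0,0,0]
After op 2 (STO M2): stack=[empty] mem=[0,0,4,0]
After op 3 (RCL M2): stack=[4] mem=[0,0,4,0]
After op 4 (STO M3): stack=[empty] mem=[0,0,4,4]
After op 5 (RCL M2): stack=[4] mem=[0,0,4,4]
After op 6 (push 20): stack=[4,20] mem=[0,0,4,4]
After op 7 (dup): stack=[4,20,20] mem=[0,0,4,4]
After op 8 (/): stack=[4,1] mem=[0,0,4,4]
After op 9 (/): stack=[4] mem=[0,0,4,4]
After op 10 (STO M3): stack=[empty] mem=[0,0,4,4]

(empty)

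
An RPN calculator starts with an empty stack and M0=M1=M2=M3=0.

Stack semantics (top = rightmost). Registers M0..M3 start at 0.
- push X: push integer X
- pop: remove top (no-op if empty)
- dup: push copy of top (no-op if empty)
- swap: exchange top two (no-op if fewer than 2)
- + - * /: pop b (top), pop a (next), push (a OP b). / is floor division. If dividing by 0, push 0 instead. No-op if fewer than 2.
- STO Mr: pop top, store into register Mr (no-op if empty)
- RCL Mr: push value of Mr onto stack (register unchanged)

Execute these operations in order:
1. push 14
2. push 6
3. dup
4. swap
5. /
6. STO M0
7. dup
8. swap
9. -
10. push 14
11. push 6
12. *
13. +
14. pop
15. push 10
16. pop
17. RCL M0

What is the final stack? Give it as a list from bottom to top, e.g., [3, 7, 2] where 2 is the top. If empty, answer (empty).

Answer: [1]

Derivation:
After op 1 (push 14): stack=[14] mem=[0,0,0,0]
After op 2 (push 6): stack=[14,6] mem=[0,0,0,0]
After op 3 (dup): stack=[14,6,6] mem=[0,0,0,0]
After op 4 (swap): stack=[14,6,6] mem=[0,0,0,0]
After op 5 (/): stack=[14,1] mem=[0,0,0,0]
After op 6 (STO M0): stack=[14] mem=[1,0,0,0]
After op 7 (dup): stack=[14,14] mem=[1,0,0,0]
After op 8 (swap): stack=[14,14] mem=[1,0,0,0]
After op 9 (-): stack=[0] mem=[1,0,0,0]
After op 10 (push 14): stack=[0,14] mem=[1,0,0,0]
After op 11 (push 6): stack=[0,14,6] mem=[1,0,0,0]
After op 12 (*): stack=[0,84] mem=[1,0,0,0]
After op 13 (+): stack=[84] mem=[1,0,0,0]
After op 14 (pop): stack=[empty] mem=[1,0,0,0]
After op 15 (push 10): stack=[10] mem=[1,0,0,0]
After op 16 (pop): stack=[empty] mem=[1,0,0,0]
After op 17 (RCL M0): stack=[1] mem=[1,0,0,0]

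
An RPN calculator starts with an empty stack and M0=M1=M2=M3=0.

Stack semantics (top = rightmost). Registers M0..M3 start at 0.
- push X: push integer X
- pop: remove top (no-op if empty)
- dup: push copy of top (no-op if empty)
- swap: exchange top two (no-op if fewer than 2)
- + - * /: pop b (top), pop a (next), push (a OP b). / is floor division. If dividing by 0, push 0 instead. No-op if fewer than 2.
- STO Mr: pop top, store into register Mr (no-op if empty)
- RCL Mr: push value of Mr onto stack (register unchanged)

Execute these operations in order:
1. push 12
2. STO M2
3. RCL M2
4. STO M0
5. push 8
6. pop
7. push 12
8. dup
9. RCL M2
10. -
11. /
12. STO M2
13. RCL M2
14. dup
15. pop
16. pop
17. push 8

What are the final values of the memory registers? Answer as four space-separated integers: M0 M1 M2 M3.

Answer: 12 0 0 0

Derivation:
After op 1 (push 12): stack=[12] mem=[0,0,0,0]
After op 2 (STO M2): stack=[empty] mem=[0,0,12,0]
After op 3 (RCL M2): stack=[12] mem=[0,0,12,0]
After op 4 (STO M0): stack=[empty] mem=[12,0,12,0]
After op 5 (push 8): stack=[8] mem=[12,0,12,0]
After op 6 (pop): stack=[empty] mem=[12,0,12,0]
After op 7 (push 12): stack=[12] mem=[12,0,12,0]
After op 8 (dup): stack=[12,12] mem=[12,0,12,0]
After op 9 (RCL M2): stack=[12,12,12] mem=[12,0,12,0]
After op 10 (-): stack=[12,0] mem=[12,0,12,0]
After op 11 (/): stack=[0] mem=[12,0,12,0]
After op 12 (STO M2): stack=[empty] mem=[12,0,0,0]
After op 13 (RCL M2): stack=[0] mem=[12,0,0,0]
After op 14 (dup): stack=[0,0] mem=[12,0,0,0]
After op 15 (pop): stack=[0] mem=[12,0,0,0]
After op 16 (pop): stack=[empty] mem=[12,0,0,0]
After op 17 (push 8): stack=[8] mem=[12,0,0,0]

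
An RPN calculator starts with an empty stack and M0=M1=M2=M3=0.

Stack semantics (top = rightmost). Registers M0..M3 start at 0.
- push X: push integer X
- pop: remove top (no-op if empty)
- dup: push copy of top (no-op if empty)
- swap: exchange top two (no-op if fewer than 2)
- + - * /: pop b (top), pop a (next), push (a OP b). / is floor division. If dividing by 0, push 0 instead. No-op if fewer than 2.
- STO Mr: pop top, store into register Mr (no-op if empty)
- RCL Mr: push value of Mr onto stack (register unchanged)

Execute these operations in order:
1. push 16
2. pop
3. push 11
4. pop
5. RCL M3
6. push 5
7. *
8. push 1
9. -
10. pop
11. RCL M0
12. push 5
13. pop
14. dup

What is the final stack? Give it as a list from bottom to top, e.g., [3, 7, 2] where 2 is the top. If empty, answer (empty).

After op 1 (push 16): stack=[16] mem=[0,0,0,0]
After op 2 (pop): stack=[empty] mem=[0,0,0,0]
After op 3 (push 11): stack=[11] mem=[0,0,0,0]
After op 4 (pop): stack=[empty] mem=[0,0,0,0]
After op 5 (RCL M3): stack=[0] mem=[0,0,0,0]
After op 6 (push 5): stack=[0,5] mem=[0,0,0,0]
After op 7 (*): stack=[0] mem=[0,0,0,0]
After op 8 (push 1): stack=[0,1] mem=[0,0,0,0]
After op 9 (-): stack=[-1] mem=[0,0,0,0]
After op 10 (pop): stack=[empty] mem=[0,0,0,0]
After op 11 (RCL M0): stack=[0] mem=[0,0,0,0]
After op 12 (push 5): stack=[0,5] mem=[0,0,0,0]
After op 13 (pop): stack=[0] mem=[0,0,0,0]
After op 14 (dup): stack=[0,0] mem=[0,0,0,0]

Answer: [0, 0]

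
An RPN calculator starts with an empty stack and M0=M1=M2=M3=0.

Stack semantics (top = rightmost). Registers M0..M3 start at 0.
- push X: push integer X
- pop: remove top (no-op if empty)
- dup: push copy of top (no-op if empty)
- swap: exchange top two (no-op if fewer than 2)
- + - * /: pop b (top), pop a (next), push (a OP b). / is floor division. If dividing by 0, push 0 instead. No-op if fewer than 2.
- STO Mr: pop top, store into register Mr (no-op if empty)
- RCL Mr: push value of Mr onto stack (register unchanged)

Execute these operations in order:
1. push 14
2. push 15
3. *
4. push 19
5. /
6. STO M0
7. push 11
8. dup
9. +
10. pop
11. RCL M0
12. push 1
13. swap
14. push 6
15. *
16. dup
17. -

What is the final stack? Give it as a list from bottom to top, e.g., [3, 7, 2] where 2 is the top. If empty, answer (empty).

Answer: [1, 0]

Derivation:
After op 1 (push 14): stack=[14] mem=[0,0,0,0]
After op 2 (push 15): stack=[14,15] mem=[0,0,0,0]
After op 3 (*): stack=[210] mem=[0,0,0,0]
After op 4 (push 19): stack=[210,19] mem=[0,0,0,0]
After op 5 (/): stack=[11] mem=[0,0,0,0]
After op 6 (STO M0): stack=[empty] mem=[11,0,0,0]
After op 7 (push 11): stack=[11] mem=[11,0,0,0]
After op 8 (dup): stack=[11,11] mem=[11,0,0,0]
After op 9 (+): stack=[22] mem=[11,0,0,0]
After op 10 (pop): stack=[empty] mem=[11,0,0,0]
After op 11 (RCL M0): stack=[11] mem=[11,0,0,0]
After op 12 (push 1): stack=[11,1] mem=[11,0,0,0]
After op 13 (swap): stack=[1,11] mem=[11,0,0,0]
After op 14 (push 6): stack=[1,11,6] mem=[11,0,0,0]
After op 15 (*): stack=[1,66] mem=[11,0,0,0]
After op 16 (dup): stack=[1,66,66] mem=[11,0,0,0]
After op 17 (-): stack=[1,0] mem=[11,0,0,0]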